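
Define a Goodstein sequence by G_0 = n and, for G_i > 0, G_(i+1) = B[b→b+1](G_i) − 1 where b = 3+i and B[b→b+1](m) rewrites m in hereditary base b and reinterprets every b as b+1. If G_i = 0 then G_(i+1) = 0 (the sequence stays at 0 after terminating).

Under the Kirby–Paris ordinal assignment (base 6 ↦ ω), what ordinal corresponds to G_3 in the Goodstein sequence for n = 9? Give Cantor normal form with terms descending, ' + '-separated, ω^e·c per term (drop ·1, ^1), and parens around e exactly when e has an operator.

ω·3 + 1

base 3: 9 = 3^2; at 4: 4^2 = 16; next = 15
base 4: 15 = 3·4 + 3; at 5: 3·5 + 3 = 18; next = 17
base 5: 17 = 3·5 + 2; at 6: 3·6 + 2 = 20; next = 19
base 6: 19 = 3·6 + 1; at 7: 3·7 + 1 = 22; next = 21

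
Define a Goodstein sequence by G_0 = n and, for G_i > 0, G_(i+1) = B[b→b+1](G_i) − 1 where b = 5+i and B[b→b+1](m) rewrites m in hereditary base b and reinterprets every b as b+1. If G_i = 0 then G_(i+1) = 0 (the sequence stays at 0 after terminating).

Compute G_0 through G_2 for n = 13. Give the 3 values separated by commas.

13, 14, 15

13 —HB5→ 2·5 + 3 —bump→ 2·6 + 3 = 15 —(−1)→ 14
14 —HB6→ 2·6 + 2 —bump→ 2·7 + 2 = 16 —(−1)→ 15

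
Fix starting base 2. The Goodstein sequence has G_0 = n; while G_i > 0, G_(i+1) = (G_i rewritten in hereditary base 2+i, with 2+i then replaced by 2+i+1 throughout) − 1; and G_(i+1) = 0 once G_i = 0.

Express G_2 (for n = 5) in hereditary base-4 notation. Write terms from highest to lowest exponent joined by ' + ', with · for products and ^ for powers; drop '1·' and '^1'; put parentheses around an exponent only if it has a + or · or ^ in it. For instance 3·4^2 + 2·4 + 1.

3·4^3 + 3·4^2 + 3·4 + 3

i=0: 5 = 2^2 + 1 (b=2); 2→3: 3^3 + 1 = 28; 28−1 = 27
i=1: 27 = 3^3 (b=3); 3→4: 4^4 = 256; 256−1 = 255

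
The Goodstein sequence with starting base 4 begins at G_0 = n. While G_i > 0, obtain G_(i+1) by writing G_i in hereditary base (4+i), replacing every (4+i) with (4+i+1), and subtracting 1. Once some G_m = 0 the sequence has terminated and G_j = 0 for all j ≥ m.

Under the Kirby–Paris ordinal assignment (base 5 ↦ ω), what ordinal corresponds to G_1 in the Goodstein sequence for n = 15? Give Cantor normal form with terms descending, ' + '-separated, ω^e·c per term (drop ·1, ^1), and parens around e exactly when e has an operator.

ω·3 + 2

G_0 = 15. HB_4(15) = 3·4 + 3. Bump = 18. G_1 = 17.
G_1 = 17. HB_5(17) = 3·5 + 2. Bump = 20. G_2 = 19.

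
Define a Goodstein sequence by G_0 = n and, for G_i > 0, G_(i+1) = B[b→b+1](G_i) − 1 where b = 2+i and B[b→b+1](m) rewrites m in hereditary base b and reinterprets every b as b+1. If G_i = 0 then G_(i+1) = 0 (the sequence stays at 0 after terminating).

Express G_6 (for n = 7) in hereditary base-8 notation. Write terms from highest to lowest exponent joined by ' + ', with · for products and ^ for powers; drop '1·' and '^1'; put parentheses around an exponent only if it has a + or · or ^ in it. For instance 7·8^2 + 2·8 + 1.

7·8^7 + 7·8^6 + 7·8^5 + 7·8^4 + 7·8^3 + 7·8^2 + 7·8 + 7

G_0 = 7. HB_2(7) = 2^2 + 2 + 1. Bump = 31. G_1 = 30.
G_1 = 30. HB_3(30) = 3^3 + 3. Bump = 260. G_2 = 259.
G_2 = 259. HB_4(259) = 4^4 + 3. Bump = 3128. G_3 = 3127.
G_3 = 3127. HB_5(3127) = 5^5 + 2. Bump = 46658. G_4 = 46657.
G_4 = 46657. HB_6(46657) = 6^6 + 1. Bump = 823544. G_5 = 823543.
G_5 = 823543. HB_7(823543) = 7^7. Bump = 16777216. G_6 = 16777215.
G_6 = 16777215. HB_8(16777215) = 7·8^7 + 7·8^6 + 7·8^5 + 7·8^4 + 7·8^3 + 7·8^2 + 7·8 + 7. Bump = 37665880. G_7 = 37665879.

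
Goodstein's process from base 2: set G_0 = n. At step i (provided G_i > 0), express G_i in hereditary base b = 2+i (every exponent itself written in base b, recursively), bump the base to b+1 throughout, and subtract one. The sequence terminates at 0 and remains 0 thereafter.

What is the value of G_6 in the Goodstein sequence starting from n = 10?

84073323

G_0=10  [base 2] 2^(2 + 1) + 2  →[2↦3]→  3^(3 + 1) + 3 = 84  −1 ⇒ G_1=83
G_1=83  [base 3] 3^(3 + 1) + 2  →[3↦4]→  4^(4 + 1) + 2 = 1026  −1 ⇒ G_2=1025
G_2=1025  [base 4] 4^(4 + 1) + 1  →[4↦5]→  5^(5 + 1) + 1 = 15626  −1 ⇒ G_3=15625
G_3=15625  [base 5] 5^(5 + 1)  →[5↦6]→  6^(6 + 1) = 279936  −1 ⇒ G_4=279935
G_4=279935  [base 6] 5·6^6 + 5·6^5 + 5·6^4 + 5·6^3 + 5·6^2 + 5·6 + 5  →[6↦7]→  5·7^7 + 5·7^5 + 5·7^4 + 5·7^3 + 5·7^2 + 5·7 + 5 = 4215755  −1 ⇒ G_5=4215754
G_5=4215754  [base 7] 5·7^7 + 5·7^5 + 5·7^4 + 5·7^3 + 5·7^2 + 5·7 + 4  →[7↦8]→  5·8^8 + 5·8^5 + 5·8^4 + 5·8^3 + 5·8^2 + 5·8 + 4 = 84073324  −1 ⇒ G_6=84073323
G_6=84073323  [base 8] 5·8^8 + 5·8^5 + 5·8^4 + 5·8^3 + 5·8^2 + 5·8 + 3  →[8↦9]→  5·9^9 + 5·9^5 + 5·9^4 + 5·9^3 + 5·9^2 + 5·9 + 3 = 1937434593  −1 ⇒ G_7=1937434592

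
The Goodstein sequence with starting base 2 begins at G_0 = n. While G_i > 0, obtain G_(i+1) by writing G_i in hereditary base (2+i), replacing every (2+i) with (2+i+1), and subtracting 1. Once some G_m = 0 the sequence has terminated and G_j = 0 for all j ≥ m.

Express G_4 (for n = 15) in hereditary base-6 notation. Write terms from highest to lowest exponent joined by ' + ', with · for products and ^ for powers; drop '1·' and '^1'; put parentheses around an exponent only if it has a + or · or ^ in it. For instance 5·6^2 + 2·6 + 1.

base 2: 15 = 2^(2 + 1) + 2^2 + 2 + 1; at 3: 3^(3 + 1) + 3^3 + 3 + 1 = 112; next = 111
base 3: 111 = 3^(3 + 1) + 3^3 + 3; at 4: 4^(4 + 1) + 4^4 + 4 = 1284; next = 1283
base 4: 1283 = 4^(4 + 1) + 4^4 + 3; at 5: 5^(5 + 1) + 5^5 + 3 = 18753; next = 18752
base 5: 18752 = 5^(5 + 1) + 5^5 + 2; at 6: 6^(6 + 1) + 6^6 + 2 = 326594; next = 326593

6^(6 + 1) + 6^6 + 1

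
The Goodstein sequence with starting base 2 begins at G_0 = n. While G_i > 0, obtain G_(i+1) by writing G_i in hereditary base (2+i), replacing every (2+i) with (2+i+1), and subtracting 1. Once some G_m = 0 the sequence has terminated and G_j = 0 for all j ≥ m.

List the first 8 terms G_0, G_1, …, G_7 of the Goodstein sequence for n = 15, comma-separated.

G_0 = 15. HB_2(15) = 2^(2 + 1) + 2^2 + 2 + 1. Bump = 112. G_1 = 111.
G_1 = 111. HB_3(111) = 3^(3 + 1) + 3^3 + 3. Bump = 1284. G_2 = 1283.
G_2 = 1283. HB_4(1283) = 4^(4 + 1) + 4^4 + 3. Bump = 18753. G_3 = 18752.
G_3 = 18752. HB_5(18752) = 5^(5 + 1) + 5^5 + 2. Bump = 326594. G_4 = 326593.
G_4 = 326593. HB_6(326593) = 6^(6 + 1) + 6^6 + 1. Bump = 6588345. G_5 = 6588344.
G_5 = 6588344. HB_7(6588344) = 7^(7 + 1) + 7^7. Bump = 150994944. G_6 = 150994943.
G_6 = 150994943. HB_8(150994943) = 8^(8 + 1) + 7·8^7 + 7·8^6 + 7·8^5 + 7·8^4 + 7·8^3 + 7·8^2 + 7·8 + 7. Bump = 3524450281. G_7 = 3524450280.

15, 111, 1283, 18752, 326593, 6588344, 150994943, 3524450280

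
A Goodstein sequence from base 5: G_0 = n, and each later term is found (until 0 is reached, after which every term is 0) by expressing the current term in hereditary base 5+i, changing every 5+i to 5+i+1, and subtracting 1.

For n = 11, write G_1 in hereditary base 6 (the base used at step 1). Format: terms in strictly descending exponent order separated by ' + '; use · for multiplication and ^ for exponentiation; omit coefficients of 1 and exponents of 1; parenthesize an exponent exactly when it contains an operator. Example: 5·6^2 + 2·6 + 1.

G_0 = 11. HB_5(11) = 2·5 + 1. Bump = 13. G_1 = 12.
G_1 = 12. HB_6(12) = 2·6. Bump = 14. G_2 = 13.

2·6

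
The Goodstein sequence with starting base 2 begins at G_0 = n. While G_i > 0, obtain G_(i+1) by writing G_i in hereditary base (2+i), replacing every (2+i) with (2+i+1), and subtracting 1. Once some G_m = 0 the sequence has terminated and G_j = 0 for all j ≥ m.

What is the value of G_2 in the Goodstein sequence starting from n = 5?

base 2: 5 = 2^2 + 1; at 3: 3^3 + 1 = 28; next = 27
base 3: 27 = 3^3; at 4: 4^4 = 256; next = 255
base 4: 255 = 3·4^3 + 3·4^2 + 3·4 + 3; at 5: 3·5^3 + 3·5^2 + 3·5 + 3 = 468; next = 467

255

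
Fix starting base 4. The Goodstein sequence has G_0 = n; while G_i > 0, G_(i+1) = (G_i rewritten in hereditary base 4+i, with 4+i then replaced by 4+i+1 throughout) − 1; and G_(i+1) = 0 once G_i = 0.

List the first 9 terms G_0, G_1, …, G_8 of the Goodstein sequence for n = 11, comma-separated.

11, 12, 13, 14, 15, 15, 15, 15, 15

11 —HB4→ 2·4 + 3 —bump→ 2·5 + 3 = 13 —(−1)→ 12
12 —HB5→ 2·5 + 2 —bump→ 2·6 + 2 = 14 —(−1)→ 13
13 —HB6→ 2·6 + 1 —bump→ 2·7 + 1 = 15 —(−1)→ 14
14 —HB7→ 2·7 —bump→ 2·8 = 16 —(−1)→ 15
15 —HB8→ 8 + 7 —bump→ 9 + 7 = 16 —(−1)→ 15
15 —HB9→ 9 + 6 —bump→ 10 + 6 = 16 —(−1)→ 15
15 —HB10→ 10 + 5 —bump→ 11 + 5 = 16 —(−1)→ 15
15 —HB11→ 11 + 4 —bump→ 12 + 4 = 16 —(−1)→ 15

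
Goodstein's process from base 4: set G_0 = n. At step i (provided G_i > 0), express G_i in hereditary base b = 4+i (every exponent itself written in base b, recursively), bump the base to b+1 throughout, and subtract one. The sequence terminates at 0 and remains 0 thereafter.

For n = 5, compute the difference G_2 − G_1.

5 —HB4→ 4 + 1 —bump→ 5 + 1 = 6 —(−1)→ 5
5 —HB5→ 5 —bump→ 6 = 6 —(−1)→ 5

0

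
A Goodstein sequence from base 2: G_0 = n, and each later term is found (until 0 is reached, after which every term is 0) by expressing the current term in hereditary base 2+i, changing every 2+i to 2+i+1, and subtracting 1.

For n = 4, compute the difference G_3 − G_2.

[0] 4 ≡ 2^2 (base 2). Lift 3: 27. −1: 26.
[1] 26 ≡ 2·3^2 + 2·3 + 2 (base 3). Lift 4: 42. −1: 41.
[2] 41 ≡ 2·4^2 + 2·4 + 1 (base 4). Lift 5: 61. −1: 60.

19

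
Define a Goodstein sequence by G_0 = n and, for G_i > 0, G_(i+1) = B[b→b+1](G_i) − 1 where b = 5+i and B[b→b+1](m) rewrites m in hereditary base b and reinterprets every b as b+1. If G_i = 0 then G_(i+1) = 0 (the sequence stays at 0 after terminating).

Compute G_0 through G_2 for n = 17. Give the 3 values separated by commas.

17, 19, 21

G_0 = 17. HB_5(17) = 3·5 + 2. Bump = 20. G_1 = 19.
G_1 = 19. HB_6(19) = 3·6 + 1. Bump = 22. G_2 = 21.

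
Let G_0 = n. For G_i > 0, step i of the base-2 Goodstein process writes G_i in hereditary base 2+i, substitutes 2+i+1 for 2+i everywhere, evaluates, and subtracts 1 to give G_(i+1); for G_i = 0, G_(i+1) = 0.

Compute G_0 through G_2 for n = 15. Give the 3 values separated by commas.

15, 111, 1283

[0] 15 ≡ 2^(2 + 1) + 2^2 + 2 + 1 (base 2). Lift 3: 112. −1: 111.
[1] 111 ≡ 3^(3 + 1) + 3^3 + 3 (base 3). Lift 4: 1284. −1: 1283.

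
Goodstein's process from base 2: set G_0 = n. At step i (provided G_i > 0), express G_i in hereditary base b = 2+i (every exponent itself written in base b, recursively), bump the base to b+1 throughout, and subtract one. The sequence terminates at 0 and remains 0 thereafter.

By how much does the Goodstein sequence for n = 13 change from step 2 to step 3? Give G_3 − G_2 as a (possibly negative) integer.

14813

[0] 13 ≡ 2^(2 + 1) + 2^2 + 1 (base 2). Lift 3: 109. −1: 108.
[1] 108 ≡ 3^(3 + 1) + 3^3 (base 3). Lift 4: 1280. −1: 1279.
[2] 1279 ≡ 4^(4 + 1) + 3·4^3 + 3·4^2 + 3·4 + 3 (base 4). Lift 5: 16093. −1: 16092.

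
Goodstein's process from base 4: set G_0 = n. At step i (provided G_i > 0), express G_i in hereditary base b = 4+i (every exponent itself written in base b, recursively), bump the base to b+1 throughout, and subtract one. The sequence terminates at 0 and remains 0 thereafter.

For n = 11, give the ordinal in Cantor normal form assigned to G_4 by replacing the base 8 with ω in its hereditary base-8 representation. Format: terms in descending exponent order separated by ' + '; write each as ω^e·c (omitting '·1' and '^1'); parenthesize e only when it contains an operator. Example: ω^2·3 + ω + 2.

ω + 7

step 0: 11 = 2·4 + 3; sub 5 for 4: 2·5 + 3; = 13; G_1 = 13−1 = 12
step 1: 12 = 2·5 + 2; sub 6 for 5: 2·6 + 2; = 14; G_2 = 14−1 = 13
step 2: 13 = 2·6 + 1; sub 7 for 6: 2·7 + 1; = 15; G_3 = 15−1 = 14
step 3: 14 = 2·7; sub 8 for 7: 2·8; = 16; G_4 = 16−1 = 15
step 4: 15 = 8 + 7; sub 9 for 8: 9 + 7; = 16; G_5 = 16−1 = 15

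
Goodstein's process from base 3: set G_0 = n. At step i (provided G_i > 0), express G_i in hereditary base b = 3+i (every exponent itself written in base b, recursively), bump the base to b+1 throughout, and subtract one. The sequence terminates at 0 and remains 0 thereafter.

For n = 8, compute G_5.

11

[0] 8 ≡ 2·3 + 2 (base 3). Lift 4: 10. −1: 9.
[1] 9 ≡ 2·4 + 1 (base 4). Lift 5: 11. −1: 10.
[2] 10 ≡ 2·5 (base 5). Lift 6: 12. −1: 11.
[3] 11 ≡ 6 + 5 (base 6). Lift 7: 12. −1: 11.
[4] 11 ≡ 7 + 4 (base 7). Lift 8: 12. −1: 11.
[5] 11 ≡ 8 + 3 (base 8). Lift 9: 12. −1: 11.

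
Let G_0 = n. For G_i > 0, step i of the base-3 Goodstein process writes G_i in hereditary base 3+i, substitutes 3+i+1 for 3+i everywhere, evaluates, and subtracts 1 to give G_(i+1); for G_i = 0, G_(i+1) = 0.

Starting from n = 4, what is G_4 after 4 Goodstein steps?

G_0 = 4. HB_3(4) = 3 + 1. Bump = 5. G_1 = 4.
G_1 = 4. HB_4(4) = 4. Bump = 5. G_2 = 4.
G_2 = 4. HB_5(4) = 4. Bump = 4. G_3 = 3.
G_3 = 3. HB_6(3) = 3. Bump = 3. G_4 = 2.
G_4 = 2. HB_7(2) = 2. Bump = 2. G_5 = 1.

2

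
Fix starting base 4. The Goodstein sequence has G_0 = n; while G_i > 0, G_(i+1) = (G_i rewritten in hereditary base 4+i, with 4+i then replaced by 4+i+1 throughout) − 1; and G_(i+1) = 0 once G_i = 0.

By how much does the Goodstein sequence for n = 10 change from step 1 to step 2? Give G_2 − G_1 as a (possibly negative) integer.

[0] 10 ≡ 2·4 + 2 (base 4). Lift 5: 12. −1: 11.
[1] 11 ≡ 2·5 + 1 (base 5). Lift 6: 13. −1: 12.

1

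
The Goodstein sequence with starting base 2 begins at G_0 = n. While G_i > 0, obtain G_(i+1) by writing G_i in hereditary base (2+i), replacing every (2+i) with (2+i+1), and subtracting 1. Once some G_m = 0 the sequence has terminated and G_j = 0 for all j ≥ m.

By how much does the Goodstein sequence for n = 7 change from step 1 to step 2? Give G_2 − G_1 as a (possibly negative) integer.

G_0 = 7. HB_2(7) = 2^2 + 2 + 1. Bump = 31. G_1 = 30.
G_1 = 30. HB_3(30) = 3^3 + 3. Bump = 260. G_2 = 259.

229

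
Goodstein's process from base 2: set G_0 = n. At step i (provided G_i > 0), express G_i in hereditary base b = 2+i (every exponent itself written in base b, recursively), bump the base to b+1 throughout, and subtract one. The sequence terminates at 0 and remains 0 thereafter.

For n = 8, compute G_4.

93395

G_0=8  [base 2] 2^(2 + 1)  →[2↦3]→  3^(3 + 1) = 81  −1 ⇒ G_1=80
G_1=80  [base 3] 2·3^3 + 2·3^2 + 2·3 + 2  →[3↦4]→  2·4^4 + 2·4^2 + 2·4 + 2 = 554  −1 ⇒ G_2=553
G_2=553  [base 4] 2·4^4 + 2·4^2 + 2·4 + 1  →[4↦5]→  2·5^5 + 2·5^2 + 2·5 + 1 = 6311  −1 ⇒ G_3=6310
G_3=6310  [base 5] 2·5^5 + 2·5^2 + 2·5  →[5↦6]→  2·6^6 + 2·6^2 + 2·6 = 93396  −1 ⇒ G_4=93395
G_4=93395  [base 6] 2·6^6 + 2·6^2 + 6 + 5  →[6↦7]→  2·7^7 + 2·7^2 + 7 + 5 = 1647196  −1 ⇒ G_5=1647195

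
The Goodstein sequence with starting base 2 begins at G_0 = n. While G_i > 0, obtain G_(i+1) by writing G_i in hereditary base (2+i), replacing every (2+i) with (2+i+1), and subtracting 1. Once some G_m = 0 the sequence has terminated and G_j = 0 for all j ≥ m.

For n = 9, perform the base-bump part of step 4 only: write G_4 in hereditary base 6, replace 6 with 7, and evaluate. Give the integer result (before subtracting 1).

2471827

G_0 = 9. HB_2(9) = 2^(2 + 1) + 1. Bump = 82. G_1 = 81.
G_1 = 81. HB_3(81) = 3^(3 + 1). Bump = 1024. G_2 = 1023.
G_2 = 1023. HB_4(1023) = 3·4^4 + 3·4^3 + 3·4^2 + 3·4 + 3. Bump = 9843. G_3 = 9842.
G_3 = 9842. HB_5(9842) = 3·5^5 + 3·5^3 + 3·5^2 + 3·5 + 2. Bump = 140744. G_4 = 140743.
G_4 = 140743. HB_6(140743) = 3·6^6 + 3·6^3 + 3·6^2 + 3·6 + 1. Bump = 2471827. G_5 = 2471826.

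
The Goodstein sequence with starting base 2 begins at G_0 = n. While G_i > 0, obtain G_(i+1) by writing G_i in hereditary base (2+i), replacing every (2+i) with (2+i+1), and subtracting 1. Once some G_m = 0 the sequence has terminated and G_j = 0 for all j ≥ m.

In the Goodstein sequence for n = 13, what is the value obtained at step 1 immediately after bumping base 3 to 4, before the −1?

i=0: 13 = 2^(2 + 1) + 2^2 + 1 (b=2); 2→3: 3^(3 + 1) + 3^3 + 1 = 109; 109−1 = 108
i=1: 108 = 3^(3 + 1) + 3^3 (b=3); 3→4: 4^(4 + 1) + 4^4 = 1280; 1280−1 = 1279

1280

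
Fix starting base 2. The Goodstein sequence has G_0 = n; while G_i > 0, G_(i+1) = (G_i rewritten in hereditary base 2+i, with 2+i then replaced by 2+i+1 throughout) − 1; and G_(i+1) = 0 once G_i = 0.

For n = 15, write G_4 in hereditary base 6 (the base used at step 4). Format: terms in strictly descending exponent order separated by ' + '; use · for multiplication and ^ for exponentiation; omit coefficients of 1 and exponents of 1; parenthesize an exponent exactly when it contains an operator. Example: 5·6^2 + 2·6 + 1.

6^(6 + 1) + 6^6 + 1

i=0: 15 = 2^(2 + 1) + 2^2 + 2 + 1 (b=2); 2→3: 3^(3 + 1) + 3^3 + 3 + 1 = 112; 112−1 = 111
i=1: 111 = 3^(3 + 1) + 3^3 + 3 (b=3); 3→4: 4^(4 + 1) + 4^4 + 4 = 1284; 1284−1 = 1283
i=2: 1283 = 4^(4 + 1) + 4^4 + 3 (b=4); 4→5: 5^(5 + 1) + 5^5 + 3 = 18753; 18753−1 = 18752
i=3: 18752 = 5^(5 + 1) + 5^5 + 2 (b=5); 5→6: 6^(6 + 1) + 6^6 + 2 = 326594; 326594−1 = 326593
i=4: 326593 = 6^(6 + 1) + 6^6 + 1 (b=6); 6→7: 7^(7 + 1) + 7^7 + 1 = 6588345; 6588345−1 = 6588344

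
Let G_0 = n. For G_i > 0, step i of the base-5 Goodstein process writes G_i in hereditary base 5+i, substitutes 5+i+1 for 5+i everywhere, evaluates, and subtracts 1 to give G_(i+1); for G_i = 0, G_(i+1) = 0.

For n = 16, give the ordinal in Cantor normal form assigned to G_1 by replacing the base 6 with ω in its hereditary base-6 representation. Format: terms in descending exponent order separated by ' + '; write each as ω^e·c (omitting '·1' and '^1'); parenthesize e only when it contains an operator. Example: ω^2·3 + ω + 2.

[0] 16 ≡ 3·5 + 1 (base 5). Lift 6: 19. −1: 18.
[1] 18 ≡ 3·6 (base 6). Lift 7: 21. −1: 20.

ω·3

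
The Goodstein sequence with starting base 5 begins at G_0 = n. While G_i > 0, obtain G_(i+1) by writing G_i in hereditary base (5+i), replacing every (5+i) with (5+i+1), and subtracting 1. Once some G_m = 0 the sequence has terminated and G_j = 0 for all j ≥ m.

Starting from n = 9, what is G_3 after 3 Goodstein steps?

9

G_0 = 9. HB_5(9) = 5 + 4. Bump = 10. G_1 = 9.
G_1 = 9. HB_6(9) = 6 + 3. Bump = 10. G_2 = 9.
G_2 = 9. HB_7(9) = 7 + 2. Bump = 10. G_3 = 9.
G_3 = 9. HB_8(9) = 8 + 1. Bump = 10. G_4 = 9.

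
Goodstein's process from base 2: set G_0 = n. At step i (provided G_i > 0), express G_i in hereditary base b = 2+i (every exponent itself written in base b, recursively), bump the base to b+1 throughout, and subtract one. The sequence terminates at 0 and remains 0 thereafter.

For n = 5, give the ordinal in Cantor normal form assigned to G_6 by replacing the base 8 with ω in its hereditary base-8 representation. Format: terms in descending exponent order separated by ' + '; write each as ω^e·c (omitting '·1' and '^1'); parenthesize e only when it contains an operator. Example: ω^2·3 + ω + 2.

ω^3·3 + ω^2·3 + ω·2 + 7

G_0 = 5. HB_2(5) = 2^2 + 1. Bump = 28. G_1 = 27.
G_1 = 27. HB_3(27) = 3^3. Bump = 256. G_2 = 255.
G_2 = 255. HB_4(255) = 3·4^3 + 3·4^2 + 3·4 + 3. Bump = 468. G_3 = 467.
G_3 = 467. HB_5(467) = 3·5^3 + 3·5^2 + 3·5 + 2. Bump = 776. G_4 = 775.
G_4 = 775. HB_6(775) = 3·6^3 + 3·6^2 + 3·6 + 1. Bump = 1198. G_5 = 1197.
G_5 = 1197. HB_7(1197) = 3·7^3 + 3·7^2 + 3·7. Bump = 1752. G_6 = 1751.
G_6 = 1751. HB_8(1751) = 3·8^3 + 3·8^2 + 2·8 + 7. Bump = 2455. G_7 = 2454.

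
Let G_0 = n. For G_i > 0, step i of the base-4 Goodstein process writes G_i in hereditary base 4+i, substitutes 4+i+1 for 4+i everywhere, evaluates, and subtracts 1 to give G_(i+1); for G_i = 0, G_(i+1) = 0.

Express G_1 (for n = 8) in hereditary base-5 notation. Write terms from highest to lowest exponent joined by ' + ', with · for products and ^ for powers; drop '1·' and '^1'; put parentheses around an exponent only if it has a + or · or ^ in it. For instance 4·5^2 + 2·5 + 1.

[0] 8 ≡ 2·4 (base 4). Lift 5: 10. −1: 9.
[1] 9 ≡ 5 + 4 (base 5). Lift 6: 10. −1: 9.

5 + 4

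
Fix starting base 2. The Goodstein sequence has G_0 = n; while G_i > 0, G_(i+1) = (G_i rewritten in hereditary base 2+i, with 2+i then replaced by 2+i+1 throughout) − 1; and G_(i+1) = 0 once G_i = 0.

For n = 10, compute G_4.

279935

i=0: 10 = 2^(2 + 1) + 2 (b=2); 2→3: 3^(3 + 1) + 3 = 84; 84−1 = 83
i=1: 83 = 3^(3 + 1) + 2 (b=3); 3→4: 4^(4 + 1) + 2 = 1026; 1026−1 = 1025
i=2: 1025 = 4^(4 + 1) + 1 (b=4); 4→5: 5^(5 + 1) + 1 = 15626; 15626−1 = 15625
i=3: 15625 = 5^(5 + 1) (b=5); 5→6: 6^(6 + 1) = 279936; 279936−1 = 279935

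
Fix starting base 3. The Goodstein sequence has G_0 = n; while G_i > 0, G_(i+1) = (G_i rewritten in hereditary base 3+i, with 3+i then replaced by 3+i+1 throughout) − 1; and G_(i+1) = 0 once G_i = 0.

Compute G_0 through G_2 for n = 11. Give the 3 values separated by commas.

G_0=11  [base 3] 3^2 + 2  →[3↦4]→  4^2 + 2 = 18  −1 ⇒ G_1=17
G_1=17  [base 4] 4^2 + 1  →[4↦5]→  5^2 + 1 = 26  −1 ⇒ G_2=25

11, 17, 25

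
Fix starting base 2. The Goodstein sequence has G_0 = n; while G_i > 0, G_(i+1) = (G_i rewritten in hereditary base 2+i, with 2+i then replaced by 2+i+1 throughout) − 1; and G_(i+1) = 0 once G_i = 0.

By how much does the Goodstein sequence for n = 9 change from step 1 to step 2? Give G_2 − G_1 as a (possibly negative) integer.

base 2: 9 = 2^(2 + 1) + 1; at 3: 3^(3 + 1) + 1 = 82; next = 81
base 3: 81 = 3^(3 + 1); at 4: 4^(4 + 1) = 1024; next = 1023

942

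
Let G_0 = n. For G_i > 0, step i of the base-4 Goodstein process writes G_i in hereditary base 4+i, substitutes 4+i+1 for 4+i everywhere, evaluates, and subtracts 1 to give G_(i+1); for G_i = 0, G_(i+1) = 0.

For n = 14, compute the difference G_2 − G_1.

2

i=0: 14 = 3·4 + 2 (b=4); 4→5: 3·5 + 2 = 17; 17−1 = 16
i=1: 16 = 3·5 + 1 (b=5); 5→6: 3·6 + 1 = 19; 19−1 = 18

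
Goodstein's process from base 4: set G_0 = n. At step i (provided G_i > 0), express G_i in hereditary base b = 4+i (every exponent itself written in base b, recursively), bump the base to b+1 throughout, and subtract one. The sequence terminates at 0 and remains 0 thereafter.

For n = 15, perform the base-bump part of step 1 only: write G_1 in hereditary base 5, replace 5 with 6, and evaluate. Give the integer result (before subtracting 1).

20

G_0 = 15. HB_4(15) = 3·4 + 3. Bump = 18. G_1 = 17.
G_1 = 17. HB_5(17) = 3·5 + 2. Bump = 20. G_2 = 19.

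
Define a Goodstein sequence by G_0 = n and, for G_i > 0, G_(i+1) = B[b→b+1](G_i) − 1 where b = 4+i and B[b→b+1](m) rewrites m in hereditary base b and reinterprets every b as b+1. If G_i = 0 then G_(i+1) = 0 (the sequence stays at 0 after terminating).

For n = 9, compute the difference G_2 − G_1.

1

base 4: 9 = 2·4 + 1; at 5: 2·5 + 1 = 11; next = 10
base 5: 10 = 2·5; at 6: 2·6 = 12; next = 11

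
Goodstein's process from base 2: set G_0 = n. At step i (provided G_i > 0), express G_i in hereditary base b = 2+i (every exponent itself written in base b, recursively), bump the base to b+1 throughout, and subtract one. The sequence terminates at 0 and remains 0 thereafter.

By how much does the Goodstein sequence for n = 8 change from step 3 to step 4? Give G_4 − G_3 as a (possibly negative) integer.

base 2: 8 = 2^(2 + 1); at 3: 3^(3 + 1) = 81; next = 80
base 3: 80 = 2·3^3 + 2·3^2 + 2·3 + 2; at 4: 2·4^4 + 2·4^2 + 2·4 + 2 = 554; next = 553
base 4: 553 = 2·4^4 + 2·4^2 + 2·4 + 1; at 5: 2·5^5 + 2·5^2 + 2·5 + 1 = 6311; next = 6310
base 5: 6310 = 2·5^5 + 2·5^2 + 2·5; at 6: 2·6^6 + 2·6^2 + 2·6 = 93396; next = 93395

87085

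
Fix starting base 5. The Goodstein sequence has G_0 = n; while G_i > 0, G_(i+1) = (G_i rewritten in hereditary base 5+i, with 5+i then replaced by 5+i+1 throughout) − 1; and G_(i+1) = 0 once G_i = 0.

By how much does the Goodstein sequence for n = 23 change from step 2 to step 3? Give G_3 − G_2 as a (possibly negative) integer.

3

G_0 = 23. HB_5(23) = 4·5 + 3. Bump = 27. G_1 = 26.
G_1 = 26. HB_6(26) = 4·6 + 2. Bump = 30. G_2 = 29.
G_2 = 29. HB_7(29) = 4·7 + 1. Bump = 33. G_3 = 32.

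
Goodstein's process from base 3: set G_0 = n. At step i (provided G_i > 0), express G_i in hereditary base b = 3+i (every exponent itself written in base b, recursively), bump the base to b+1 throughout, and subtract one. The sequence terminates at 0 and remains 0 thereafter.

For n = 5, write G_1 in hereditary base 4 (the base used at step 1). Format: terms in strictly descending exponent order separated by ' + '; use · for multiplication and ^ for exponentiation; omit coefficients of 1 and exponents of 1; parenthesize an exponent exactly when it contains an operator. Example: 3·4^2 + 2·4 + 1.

5 —HB3→ 3 + 2 —bump→ 4 + 2 = 6 —(−1)→ 5
5 —HB4→ 4 + 1 —bump→ 5 + 1 = 6 —(−1)→ 5

4 + 1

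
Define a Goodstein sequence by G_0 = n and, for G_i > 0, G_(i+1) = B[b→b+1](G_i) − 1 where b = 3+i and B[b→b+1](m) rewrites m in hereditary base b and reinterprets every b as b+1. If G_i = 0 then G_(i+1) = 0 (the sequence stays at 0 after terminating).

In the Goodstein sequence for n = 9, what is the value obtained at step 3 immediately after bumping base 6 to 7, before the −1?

[0] 9 ≡ 3^2 (base 3). Lift 4: 16. −1: 15.
[1] 15 ≡ 3·4 + 3 (base 4). Lift 5: 18. −1: 17.
[2] 17 ≡ 3·5 + 2 (base 5). Lift 6: 20. −1: 19.

22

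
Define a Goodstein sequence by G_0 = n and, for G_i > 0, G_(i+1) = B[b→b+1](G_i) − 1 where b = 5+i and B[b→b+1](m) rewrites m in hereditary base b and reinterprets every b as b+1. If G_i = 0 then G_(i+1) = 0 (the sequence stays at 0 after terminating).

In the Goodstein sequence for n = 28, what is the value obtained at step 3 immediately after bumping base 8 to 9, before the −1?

[0] 28 ≡ 5^2 + 3 (base 5). Lift 6: 39. −1: 38.
[1] 38 ≡ 6^2 + 2 (base 6). Lift 7: 51. −1: 50.
[2] 50 ≡ 7^2 + 1 (base 7). Lift 8: 65. −1: 64.
[3] 64 ≡ 8^2 (base 8). Lift 9: 81. −1: 80.

81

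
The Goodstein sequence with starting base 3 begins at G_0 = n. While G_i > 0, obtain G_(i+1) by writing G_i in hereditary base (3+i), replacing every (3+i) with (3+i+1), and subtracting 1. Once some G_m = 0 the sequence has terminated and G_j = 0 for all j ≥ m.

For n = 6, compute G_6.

G_0 = 6. HB_3(6) = 2·3. Bump = 8. G_1 = 7.
G_1 = 7. HB_4(7) = 4 + 3. Bump = 8. G_2 = 7.
G_2 = 7. HB_5(7) = 5 + 2. Bump = 8. G_3 = 7.
G_3 = 7. HB_6(7) = 6 + 1. Bump = 8. G_4 = 7.
G_4 = 7. HB_7(7) = 7. Bump = 8. G_5 = 7.
G_5 = 7. HB_8(7) = 7. Bump = 7. G_6 = 6.
G_6 = 6. HB_9(6) = 6. Bump = 6. G_7 = 5.

6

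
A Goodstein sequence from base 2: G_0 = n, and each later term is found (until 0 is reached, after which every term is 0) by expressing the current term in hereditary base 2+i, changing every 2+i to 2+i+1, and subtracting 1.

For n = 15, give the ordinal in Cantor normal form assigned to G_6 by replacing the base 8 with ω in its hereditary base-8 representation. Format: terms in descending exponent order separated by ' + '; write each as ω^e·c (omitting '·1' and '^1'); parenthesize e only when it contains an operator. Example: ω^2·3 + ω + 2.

ω^(ω + 1) + ω^7·7 + ω^6·7 + ω^5·7 + ω^4·7 + ω^3·7 + ω^2·7 + ω·7 + 7

15 —HB2→ 2^(2 + 1) + 2^2 + 2 + 1 —bump→ 3^(3 + 1) + 3^3 + 3 + 1 = 112 —(−1)→ 111
111 —HB3→ 3^(3 + 1) + 3^3 + 3 —bump→ 4^(4 + 1) + 4^4 + 4 = 1284 —(−1)→ 1283
1283 —HB4→ 4^(4 + 1) + 4^4 + 3 —bump→ 5^(5 + 1) + 5^5 + 3 = 18753 —(−1)→ 18752
18752 —HB5→ 5^(5 + 1) + 5^5 + 2 —bump→ 6^(6 + 1) + 6^6 + 2 = 326594 —(−1)→ 326593
326593 —HB6→ 6^(6 + 1) + 6^6 + 1 —bump→ 7^(7 + 1) + 7^7 + 1 = 6588345 —(−1)→ 6588344
6588344 —HB7→ 7^(7 + 1) + 7^7 —bump→ 8^(8 + 1) + 8^8 = 150994944 —(−1)→ 150994943
150994943 —HB8→ 8^(8 + 1) + 7·8^7 + 7·8^6 + 7·8^5 + 7·8^4 + 7·8^3 + 7·8^2 + 7·8 + 7 —bump→ 9^(9 + 1) + 7·9^7 + 7·9^6 + 7·9^5 + 7·9^4 + 7·9^3 + 7·9^2 + 7·9 + 7 = 3524450281 —(−1)→ 3524450280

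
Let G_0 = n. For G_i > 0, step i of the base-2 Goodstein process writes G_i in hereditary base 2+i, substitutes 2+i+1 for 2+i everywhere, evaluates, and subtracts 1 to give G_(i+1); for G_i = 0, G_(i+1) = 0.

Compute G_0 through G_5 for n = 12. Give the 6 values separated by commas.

12, 107, 1065, 15685, 280019, 5764910

G_0=12  [base 2] 2^(2 + 1) + 2^2  →[2↦3]→  3^(3 + 1) + 3^3 = 108  −1 ⇒ G_1=107
G_1=107  [base 3] 3^(3 + 1) + 2·3^2 + 2·3 + 2  →[3↦4]→  4^(4 + 1) + 2·4^2 + 2·4 + 2 = 1066  −1 ⇒ G_2=1065
G_2=1065  [base 4] 4^(4 + 1) + 2·4^2 + 2·4 + 1  →[4↦5]→  5^(5 + 1) + 2·5^2 + 2·5 + 1 = 15686  −1 ⇒ G_3=15685
G_3=15685  [base 5] 5^(5 + 1) + 2·5^2 + 2·5  →[5↦6]→  6^(6 + 1) + 2·6^2 + 2·6 = 280020  −1 ⇒ G_4=280019
G_4=280019  [base 6] 6^(6 + 1) + 2·6^2 + 6 + 5  →[6↦7]→  7^(7 + 1) + 2·7^2 + 7 + 5 = 5764911  −1 ⇒ G_5=5764910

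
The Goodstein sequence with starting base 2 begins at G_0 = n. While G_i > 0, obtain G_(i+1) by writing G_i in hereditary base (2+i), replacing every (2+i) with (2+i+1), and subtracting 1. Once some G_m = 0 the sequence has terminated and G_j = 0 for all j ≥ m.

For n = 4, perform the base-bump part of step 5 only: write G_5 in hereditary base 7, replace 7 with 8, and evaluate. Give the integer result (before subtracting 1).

[0] 4 ≡ 2^2 (base 2). Lift 3: 27. −1: 26.
[1] 26 ≡ 2·3^2 + 2·3 + 2 (base 3). Lift 4: 42. −1: 41.
[2] 41 ≡ 2·4^2 + 2·4 + 1 (base 4). Lift 5: 61. −1: 60.
[3] 60 ≡ 2·5^2 + 2·5 (base 5). Lift 6: 84. −1: 83.
[4] 83 ≡ 2·6^2 + 6 + 5 (base 6). Lift 7: 110. −1: 109.
[5] 109 ≡ 2·7^2 + 7 + 4 (base 7). Lift 8: 140. −1: 139.

140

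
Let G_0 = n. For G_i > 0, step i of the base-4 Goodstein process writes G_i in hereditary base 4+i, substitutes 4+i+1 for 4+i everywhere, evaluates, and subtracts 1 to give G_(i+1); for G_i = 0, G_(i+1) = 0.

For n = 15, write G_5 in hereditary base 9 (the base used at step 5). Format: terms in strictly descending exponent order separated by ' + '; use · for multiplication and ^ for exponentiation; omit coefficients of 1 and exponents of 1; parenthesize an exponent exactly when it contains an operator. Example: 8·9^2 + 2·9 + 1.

15 —HB4→ 3·4 + 3 —bump→ 3·5 + 3 = 18 —(−1)→ 17
17 —HB5→ 3·5 + 2 —bump→ 3·6 + 2 = 20 —(−1)→ 19
19 —HB6→ 3·6 + 1 —bump→ 3·7 + 1 = 22 —(−1)→ 21
21 —HB7→ 3·7 —bump→ 3·8 = 24 —(−1)→ 23
23 —HB8→ 2·8 + 7 —bump→ 2·9 + 7 = 25 —(−1)→ 24
24 —HB9→ 2·9 + 6 —bump→ 2·10 + 6 = 26 —(−1)→ 25

2·9 + 6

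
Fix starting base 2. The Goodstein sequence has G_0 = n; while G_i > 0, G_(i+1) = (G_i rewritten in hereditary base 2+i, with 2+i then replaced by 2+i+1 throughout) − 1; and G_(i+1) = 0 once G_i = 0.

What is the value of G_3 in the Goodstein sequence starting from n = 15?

18752

base 2: 15 = 2^(2 + 1) + 2^2 + 2 + 1; at 3: 3^(3 + 1) + 3^3 + 3 + 1 = 112; next = 111
base 3: 111 = 3^(3 + 1) + 3^3 + 3; at 4: 4^(4 + 1) + 4^4 + 4 = 1284; next = 1283
base 4: 1283 = 4^(4 + 1) + 4^4 + 3; at 5: 5^(5 + 1) + 5^5 + 3 = 18753; next = 18752
base 5: 18752 = 5^(5 + 1) + 5^5 + 2; at 6: 6^(6 + 1) + 6^6 + 2 = 326594; next = 326593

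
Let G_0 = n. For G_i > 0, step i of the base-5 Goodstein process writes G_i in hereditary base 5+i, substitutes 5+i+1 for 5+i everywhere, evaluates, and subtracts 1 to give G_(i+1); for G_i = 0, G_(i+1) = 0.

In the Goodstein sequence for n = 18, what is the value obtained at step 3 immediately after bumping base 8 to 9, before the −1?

G_0 = 18. HB_5(18) = 3·5 + 3. Bump = 21. G_1 = 20.
G_1 = 20. HB_6(20) = 3·6 + 2. Bump = 23. G_2 = 22.
G_2 = 22. HB_7(22) = 3·7 + 1. Bump = 25. G_3 = 24.
G_3 = 24. HB_8(24) = 3·8. Bump = 27. G_4 = 26.

27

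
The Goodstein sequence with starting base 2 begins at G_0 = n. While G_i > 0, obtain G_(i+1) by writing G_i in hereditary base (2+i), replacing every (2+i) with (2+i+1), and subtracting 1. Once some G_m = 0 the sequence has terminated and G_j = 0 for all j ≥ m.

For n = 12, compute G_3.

15685

step 0: 12 = 2^(2 + 1) + 2^2; sub 3 for 2: 3^(3 + 1) + 3^3; = 108; G_1 = 108−1 = 107
step 1: 107 = 3^(3 + 1) + 2·3^2 + 2·3 + 2; sub 4 for 3: 4^(4 + 1) + 2·4^2 + 2·4 + 2; = 1066; G_2 = 1066−1 = 1065
step 2: 1065 = 4^(4 + 1) + 2·4^2 + 2·4 + 1; sub 5 for 4: 5^(5 + 1) + 2·5^2 + 2·5 + 1; = 15686; G_3 = 15686−1 = 15685
step 3: 15685 = 5^(5 + 1) + 2·5^2 + 2·5; sub 6 for 5: 6^(6 + 1) + 2·6^2 + 2·6; = 280020; G_4 = 280020−1 = 280019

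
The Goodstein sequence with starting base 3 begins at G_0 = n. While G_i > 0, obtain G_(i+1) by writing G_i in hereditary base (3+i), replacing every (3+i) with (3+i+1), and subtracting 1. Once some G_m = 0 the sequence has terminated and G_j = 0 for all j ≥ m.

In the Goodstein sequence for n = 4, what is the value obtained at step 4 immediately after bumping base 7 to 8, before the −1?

2

G_0=4  [base 3] 3 + 1  →[3↦4]→  4 + 1 = 5  −1 ⇒ G_1=4
G_1=4  [base 4] 4  →[4↦5]→  5 = 5  −1 ⇒ G_2=4
G_2=4  [base 5] 4  →[5↦6]→  4 = 4  −1 ⇒ G_3=3
G_3=3  [base 6] 3  →[6↦7]→  3 = 3  −1 ⇒ G_4=2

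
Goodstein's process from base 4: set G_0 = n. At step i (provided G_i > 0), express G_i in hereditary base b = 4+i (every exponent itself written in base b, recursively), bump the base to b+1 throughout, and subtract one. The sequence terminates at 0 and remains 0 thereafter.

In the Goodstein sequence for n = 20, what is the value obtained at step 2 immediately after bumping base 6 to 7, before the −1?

52

20 —HB4→ 4^2 + 4 —bump→ 5^2 + 5 = 30 —(−1)→ 29
29 —HB5→ 5^2 + 4 —bump→ 6^2 + 4 = 40 —(−1)→ 39
39 —HB6→ 6^2 + 3 —bump→ 7^2 + 3 = 52 —(−1)→ 51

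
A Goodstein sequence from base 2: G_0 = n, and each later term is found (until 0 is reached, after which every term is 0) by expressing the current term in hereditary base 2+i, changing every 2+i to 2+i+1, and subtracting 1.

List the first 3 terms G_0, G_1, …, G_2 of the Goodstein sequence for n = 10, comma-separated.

step 0: 10 = 2^(2 + 1) + 2; sub 3 for 2: 3^(3 + 1) + 3; = 84; G_1 = 84−1 = 83
step 1: 83 = 3^(3 + 1) + 2; sub 4 for 3: 4^(4 + 1) + 2; = 1026; G_2 = 1026−1 = 1025

10, 83, 1025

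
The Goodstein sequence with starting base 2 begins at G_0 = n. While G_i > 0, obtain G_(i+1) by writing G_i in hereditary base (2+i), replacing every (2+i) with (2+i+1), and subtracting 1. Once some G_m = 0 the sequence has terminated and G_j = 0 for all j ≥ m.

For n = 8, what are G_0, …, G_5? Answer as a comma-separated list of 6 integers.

G_0 = 8. HB_2(8) = 2^(2 + 1). Bump = 81. G_1 = 80.
G_1 = 80. HB_3(80) = 2·3^3 + 2·3^2 + 2·3 + 2. Bump = 554. G_2 = 553.
G_2 = 553. HB_4(553) = 2·4^4 + 2·4^2 + 2·4 + 1. Bump = 6311. G_3 = 6310.
G_3 = 6310. HB_5(6310) = 2·5^5 + 2·5^2 + 2·5. Bump = 93396. G_4 = 93395.
G_4 = 93395. HB_6(93395) = 2·6^6 + 2·6^2 + 6 + 5. Bump = 1647196. G_5 = 1647195.

8, 80, 553, 6310, 93395, 1647195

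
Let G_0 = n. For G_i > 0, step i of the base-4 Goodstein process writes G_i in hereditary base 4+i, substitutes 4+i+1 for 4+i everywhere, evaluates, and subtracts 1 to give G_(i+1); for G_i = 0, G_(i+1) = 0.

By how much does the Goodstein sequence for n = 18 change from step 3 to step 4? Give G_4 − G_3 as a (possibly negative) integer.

5

[0] 18 ≡ 4^2 + 2 (base 4). Lift 5: 27. −1: 26.
[1] 26 ≡ 5^2 + 1 (base 5). Lift 6: 37. −1: 36.
[2] 36 ≡ 6^2 (base 6). Lift 7: 49. −1: 48.
[3] 48 ≡ 6·7 + 6 (base 7). Lift 8: 54. −1: 53.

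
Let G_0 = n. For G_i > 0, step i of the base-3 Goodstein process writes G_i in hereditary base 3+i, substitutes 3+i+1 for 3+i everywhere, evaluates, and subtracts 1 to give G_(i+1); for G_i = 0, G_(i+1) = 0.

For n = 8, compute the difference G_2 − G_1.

1

8 —HB3→ 2·3 + 2 —bump→ 2·4 + 2 = 10 —(−1)→ 9
9 —HB4→ 2·4 + 1 —bump→ 2·5 + 1 = 11 —(−1)→ 10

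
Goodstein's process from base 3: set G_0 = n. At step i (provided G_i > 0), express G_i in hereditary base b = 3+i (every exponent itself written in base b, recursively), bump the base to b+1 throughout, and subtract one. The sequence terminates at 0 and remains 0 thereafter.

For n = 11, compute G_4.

39

base 3: 11 = 3^2 + 2; at 4: 4^2 + 2 = 18; next = 17
base 4: 17 = 4^2 + 1; at 5: 5^2 + 1 = 26; next = 25
base 5: 25 = 5^2; at 6: 6^2 = 36; next = 35
base 6: 35 = 5·6 + 5; at 7: 5·7 + 5 = 40; next = 39
base 7: 39 = 5·7 + 4; at 8: 5·8 + 4 = 44; next = 43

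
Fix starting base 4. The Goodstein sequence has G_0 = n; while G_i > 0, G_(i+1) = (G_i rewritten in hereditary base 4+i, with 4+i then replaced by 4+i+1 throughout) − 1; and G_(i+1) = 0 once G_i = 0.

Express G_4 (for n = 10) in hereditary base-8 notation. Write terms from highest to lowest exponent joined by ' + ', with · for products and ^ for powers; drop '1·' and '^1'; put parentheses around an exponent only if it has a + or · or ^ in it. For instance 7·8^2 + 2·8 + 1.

i=0: 10 = 2·4 + 2 (b=4); 4→5: 2·5 + 2 = 12; 12−1 = 11
i=1: 11 = 2·5 + 1 (b=5); 5→6: 2·6 + 1 = 13; 13−1 = 12
i=2: 12 = 2·6 (b=6); 6→7: 2·7 = 14; 14−1 = 13
i=3: 13 = 7 + 6 (b=7); 7→8: 8 + 6 = 14; 14−1 = 13

8 + 5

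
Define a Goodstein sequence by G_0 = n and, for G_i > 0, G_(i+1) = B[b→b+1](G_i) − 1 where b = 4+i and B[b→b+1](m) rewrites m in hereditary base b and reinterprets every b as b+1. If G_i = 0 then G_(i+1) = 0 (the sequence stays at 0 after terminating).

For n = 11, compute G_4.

15

i=0: 11 = 2·4 + 3 (b=4); 4→5: 2·5 + 3 = 13; 13−1 = 12
i=1: 12 = 2·5 + 2 (b=5); 5→6: 2·6 + 2 = 14; 14−1 = 13
i=2: 13 = 2·6 + 1 (b=6); 6→7: 2·7 + 1 = 15; 15−1 = 14
i=3: 14 = 2·7 (b=7); 7→8: 2·8 = 16; 16−1 = 15
i=4: 15 = 8 + 7 (b=8); 8→9: 9 + 7 = 16; 16−1 = 15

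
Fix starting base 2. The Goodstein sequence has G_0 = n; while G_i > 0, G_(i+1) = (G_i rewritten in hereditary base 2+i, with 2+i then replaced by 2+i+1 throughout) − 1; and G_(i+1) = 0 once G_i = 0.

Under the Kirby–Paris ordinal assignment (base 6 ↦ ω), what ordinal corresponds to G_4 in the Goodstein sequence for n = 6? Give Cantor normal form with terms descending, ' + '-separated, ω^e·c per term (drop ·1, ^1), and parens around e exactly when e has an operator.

6 —HB2→ 2^2 + 2 —bump→ 3^3 + 3 = 30 —(−1)→ 29
29 —HB3→ 3^3 + 2 —bump→ 4^4 + 2 = 258 —(−1)→ 257
257 —HB4→ 4^4 + 1 —bump→ 5^5 + 1 = 3126 —(−1)→ 3125
3125 —HB5→ 5^5 —bump→ 6^6 = 46656 —(−1)→ 46655
46655 —HB6→ 5·6^5 + 5·6^4 + 5·6^3 + 5·6^2 + 5·6 + 5 —bump→ 5·7^5 + 5·7^4 + 5·7^3 + 5·7^2 + 5·7 + 5 = 98040 —(−1)→ 98039

ω^5·5 + ω^4·5 + ω^3·5 + ω^2·5 + ω·5 + 5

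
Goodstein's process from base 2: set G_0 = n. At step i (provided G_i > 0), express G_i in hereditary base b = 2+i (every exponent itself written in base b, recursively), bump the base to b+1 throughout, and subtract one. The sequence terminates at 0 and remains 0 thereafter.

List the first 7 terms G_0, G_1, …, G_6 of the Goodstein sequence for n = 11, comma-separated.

(0) 11|_2 = 2^(2 + 1) + 2 + 1 ↦ 3^(3 + 1) + 3 + 1|_3 = 85 ⇒ 84
(1) 84|_3 = 3^(3 + 1) + 3 ↦ 4^(4 + 1) + 4|_4 = 1028 ⇒ 1027
(2) 1027|_4 = 4^(4 + 1) + 3 ↦ 5^(5 + 1) + 3|_5 = 15628 ⇒ 15627
(3) 15627|_5 = 5^(5 + 1) + 2 ↦ 6^(6 + 1) + 2|_6 = 279938 ⇒ 279937
(4) 279937|_6 = 6^(6 + 1) + 1 ↦ 7^(7 + 1) + 1|_7 = 5764802 ⇒ 5764801
(5) 5764801|_7 = 7^(7 + 1) ↦ 8^(8 + 1)|_8 = 134217728 ⇒ 134217727

11, 84, 1027, 15627, 279937, 5764801, 134217727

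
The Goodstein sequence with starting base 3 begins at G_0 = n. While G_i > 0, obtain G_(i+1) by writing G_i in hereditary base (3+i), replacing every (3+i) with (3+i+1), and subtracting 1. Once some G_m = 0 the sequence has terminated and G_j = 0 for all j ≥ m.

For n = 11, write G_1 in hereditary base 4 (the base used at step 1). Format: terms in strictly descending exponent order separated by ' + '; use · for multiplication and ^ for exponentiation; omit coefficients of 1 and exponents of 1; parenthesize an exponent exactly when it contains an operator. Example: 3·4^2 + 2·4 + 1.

4^2 + 1

(0) 11|_3 = 3^2 + 2 ↦ 4^2 + 2|_4 = 18 ⇒ 17
(1) 17|_4 = 4^2 + 1 ↦ 5^2 + 1|_5 = 26 ⇒ 25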